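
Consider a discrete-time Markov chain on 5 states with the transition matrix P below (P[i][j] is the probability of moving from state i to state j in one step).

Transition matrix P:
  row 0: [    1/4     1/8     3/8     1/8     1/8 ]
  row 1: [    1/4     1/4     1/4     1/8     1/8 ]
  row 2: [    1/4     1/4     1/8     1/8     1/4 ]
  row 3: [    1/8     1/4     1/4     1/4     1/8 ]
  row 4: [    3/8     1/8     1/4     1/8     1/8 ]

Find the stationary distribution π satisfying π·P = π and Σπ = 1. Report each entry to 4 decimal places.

Balance equations π_j = Σ_i π_i·P[i][j]:
  π_0 = 1/4·π_0 + 1/4·π_1 + 1/4·π_2 + 1/8·π_3 + 3/8·π_4
  π_1 = 1/8·π_0 + 1/4·π_1 + 1/4·π_2 + 1/4·π_3 + 1/8·π_4
  π_2 = 3/8·π_0 + 1/4·π_1 + 1/8·π_2 + 1/4·π_3 + 1/4·π_4
  π_3 = 1/8·π_0 + 1/8·π_1 + 1/8·π_2 + 1/4·π_3 + 1/8·π_4
  normalize: π_0 + π_1 + π_2 + π_3 + π_4 = 1
Solving the linear system gives exactly π = [1013/4025, 801/4025, 1007/4025, 1/7, 629/4025].

π = [0.2517, 0.1990, 0.2502, 0.1429, 0.1563]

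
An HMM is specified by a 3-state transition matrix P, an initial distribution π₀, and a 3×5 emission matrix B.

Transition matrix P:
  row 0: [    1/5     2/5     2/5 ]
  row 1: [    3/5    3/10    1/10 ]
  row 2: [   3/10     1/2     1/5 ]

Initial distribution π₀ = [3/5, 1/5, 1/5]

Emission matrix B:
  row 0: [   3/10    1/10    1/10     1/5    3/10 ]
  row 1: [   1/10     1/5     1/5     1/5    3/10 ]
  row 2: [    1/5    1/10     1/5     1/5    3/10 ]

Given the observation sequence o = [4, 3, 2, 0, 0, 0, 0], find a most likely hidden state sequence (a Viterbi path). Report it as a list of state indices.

t=0: δ = [1.800e-01, 6.000e-02, 6.000e-02]  (obs o_0=4)
t=1: δ = [7.200e-03, 1.440e-02, 1.440e-02]  ψ = [0, 0, 0]  (obs o_1=3)
t=2: δ = [8.640e-04, 1.440e-03, 5.760e-04]  ψ = [1, 2, 0]  (obs o_2=2)
t=3: δ = [2.592e-04, 4.320e-05, 6.912e-05]  ψ = [1, 1, 0]  (obs o_3=0)
t=4: δ = [1.555e-05, 1.037e-05, 2.074e-05]  ψ = [0, 0, 0]  (obs o_4=0)
t=5: δ = [1.866e-06, 1.037e-06, 1.244e-06]  ψ = [1, 2, 0]  (obs o_5=0)
t=6: δ = [1.866e-07, 7.465e-08, 1.493e-07]  ψ = [1, 0, 0]  (obs o_6=0)
backtrack: best end state = 0; path = [0, 2, 1, 0, 2, 1, 0]

path = [0, 2, 1, 0, 2, 1, 0]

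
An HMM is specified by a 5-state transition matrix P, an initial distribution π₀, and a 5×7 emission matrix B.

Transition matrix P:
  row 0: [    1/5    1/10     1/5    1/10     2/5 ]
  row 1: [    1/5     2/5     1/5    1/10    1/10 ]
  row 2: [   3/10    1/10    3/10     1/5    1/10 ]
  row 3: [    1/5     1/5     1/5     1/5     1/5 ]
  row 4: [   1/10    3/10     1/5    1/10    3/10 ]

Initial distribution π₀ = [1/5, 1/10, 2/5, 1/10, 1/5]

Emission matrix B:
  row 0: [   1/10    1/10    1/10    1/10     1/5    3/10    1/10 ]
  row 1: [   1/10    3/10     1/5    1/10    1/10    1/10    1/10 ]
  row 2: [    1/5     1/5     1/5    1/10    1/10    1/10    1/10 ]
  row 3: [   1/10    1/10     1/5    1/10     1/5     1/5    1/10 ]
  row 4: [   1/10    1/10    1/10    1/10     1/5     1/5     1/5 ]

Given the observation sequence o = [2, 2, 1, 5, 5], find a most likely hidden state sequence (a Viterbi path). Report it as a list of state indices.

t=0: δ = [2.000e-02, 2.000e-02, 8.000e-02, 2.000e-02, 2.000e-02]  (obs o_0=2)
t=1: δ = [2.400e-03, 1.600e-03, 4.800e-03, 3.200e-03, 8.000e-04]  ψ = [2, 1, 2, 2, 0]  (obs o_1=2)
t=2: δ = [1.440e-04, 1.920e-04, 2.880e-04, 9.600e-05, 9.600e-05]  ψ = [2, 1, 2, 2, 0]  (obs o_2=1)
t=3: δ = [2.592e-05, 7.680e-06, 8.640e-06, 1.152e-05, 1.152e-05]  ψ = [2, 1, 2, 2, 0]  (obs o_3=5)
t=4: δ = [1.555e-06, 3.456e-07, 5.184e-07, 5.184e-07, 2.074e-06]  ψ = [0, 4, 0, 0, 0]  (obs o_4=5)
backtrack: best end state = 4; path = [2, 2, 2, 0, 4]

path = [2, 2, 2, 0, 4]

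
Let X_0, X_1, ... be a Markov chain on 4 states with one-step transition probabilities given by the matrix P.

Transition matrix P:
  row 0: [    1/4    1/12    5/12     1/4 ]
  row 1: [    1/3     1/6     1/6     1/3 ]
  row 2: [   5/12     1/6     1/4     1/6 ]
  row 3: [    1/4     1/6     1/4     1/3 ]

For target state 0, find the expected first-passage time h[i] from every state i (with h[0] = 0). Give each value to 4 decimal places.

h = [0.0000, 3.0687, 2.7481, 3.2977]

First-step conditioning: h[0] = 0; for i ≠ 0, h[i] = 1 + Σ_k P[i][k]·h[k].
  h[1] = 1 + 1/6·h[1] + 1/6·h[2] + 1/3·h[3]
  h[2] = 1 + 1/6·h[1] + 1/4·h[2] + 1/6·h[3]
  h[3] = 1 + 1/6·h[1] + 1/4·h[2] + 1/3·h[3]
Solving the 3×3 linear system over states ≠ 0 gives exactly h = [0, 402/131, 360/131, 432/131] (h[0] = 0 is the target).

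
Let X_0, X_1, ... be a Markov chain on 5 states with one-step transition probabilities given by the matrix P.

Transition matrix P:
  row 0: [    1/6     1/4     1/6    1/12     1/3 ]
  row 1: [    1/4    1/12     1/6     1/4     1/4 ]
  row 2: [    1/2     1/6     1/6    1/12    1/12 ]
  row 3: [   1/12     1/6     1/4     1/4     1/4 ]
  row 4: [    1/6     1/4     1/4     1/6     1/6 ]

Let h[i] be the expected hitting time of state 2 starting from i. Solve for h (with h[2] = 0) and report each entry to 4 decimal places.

h = [4.9468, 4.9098, 0.0000, 4.4944, 4.5612]

First-step conditioning: h[2] = 0; for i ≠ 2, h[i] = 1 + Σ_k P[i][k]·h[k].
  h[0] = 1 + 1/6·h[0] + 1/4·h[1] + 1/12·h[3] + 1/3·h[4]
  h[1] = 1 + 1/4·h[0] + 1/12·h[1] + 1/4·h[3] + 1/4·h[4]
  h[3] = 1 + 1/12·h[0] + 1/6·h[1] + 1/4·h[3] + 1/4·h[4]
  h[4] = 1 + 1/6·h[0] + 1/4·h[1] + 1/6·h[3] + 1/6·h[4]
Solving the 4×4 linear system over states ≠ 2 gives exactly h = [4002/809, 3972/809, 0, 3636/809, 3690/809] (h[2] = 0 is the target).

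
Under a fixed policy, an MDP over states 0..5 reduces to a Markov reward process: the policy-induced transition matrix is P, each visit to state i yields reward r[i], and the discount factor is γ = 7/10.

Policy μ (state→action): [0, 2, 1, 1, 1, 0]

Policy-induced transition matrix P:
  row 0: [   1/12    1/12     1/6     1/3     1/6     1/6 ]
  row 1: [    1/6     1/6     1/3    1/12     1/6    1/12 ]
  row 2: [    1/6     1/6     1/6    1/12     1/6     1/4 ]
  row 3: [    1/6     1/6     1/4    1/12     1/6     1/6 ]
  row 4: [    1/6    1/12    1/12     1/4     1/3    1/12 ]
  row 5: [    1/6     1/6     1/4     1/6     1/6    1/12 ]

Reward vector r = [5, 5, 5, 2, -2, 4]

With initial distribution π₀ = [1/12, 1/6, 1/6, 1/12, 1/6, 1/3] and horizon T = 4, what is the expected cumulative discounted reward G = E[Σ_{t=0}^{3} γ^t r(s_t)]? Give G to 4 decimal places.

G = 7.8401

t=0: π = [0.0833, 0.1667, 0.1667, 0.0833, 0.1667, 0.3333], E[r] = 3.2500, γ^t·E[r] = 3.250000, running G = 3.250000
t=1: π = [0.1597, 0.1458, 0.2153, 0.1597, 0.1944, 0.1250], E[r] = 3.0347, γ^t·E[r] = 2.124306, running G = 5.374306
t=2: π = [0.1534, 0.1372, 0.1985, 0.1661, 0.1991, 0.1458], E[r] = 2.9624, γ^t·E[r] = 1.451568, running G = 6.825874
t=3: π = [0.1539, 0.1373, 0.1989, 0.1670, 0.1998, 0.1430], E[r] = 2.9570, γ^t·E[r] = 1.014262, running G = 7.840136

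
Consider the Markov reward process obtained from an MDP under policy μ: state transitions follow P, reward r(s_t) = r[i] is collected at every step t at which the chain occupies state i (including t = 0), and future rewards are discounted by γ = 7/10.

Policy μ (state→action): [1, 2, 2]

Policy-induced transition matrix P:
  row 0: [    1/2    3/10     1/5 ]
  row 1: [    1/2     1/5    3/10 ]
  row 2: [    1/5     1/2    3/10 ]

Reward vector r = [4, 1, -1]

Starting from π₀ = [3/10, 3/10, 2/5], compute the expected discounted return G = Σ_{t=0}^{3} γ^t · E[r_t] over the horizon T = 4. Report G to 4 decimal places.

G = 3.6687

t=0: π = [0.3000, 0.3000, 0.4000], E[r] = 1.1000, γ^t·E[r] = 1.100000, running G = 1.100000
t=1: π = [0.3800, 0.3500, 0.2700], E[r] = 1.6000, γ^t·E[r] = 1.120000, running G = 2.220000
t=2: π = [0.4190, 0.3190, 0.2620], E[r] = 1.7330, γ^t·E[r] = 0.849170, running G = 3.069170
t=3: π = [0.4214, 0.3205, 0.2581], E[r] = 1.7480, γ^t·E[r] = 0.599564, running G = 3.668734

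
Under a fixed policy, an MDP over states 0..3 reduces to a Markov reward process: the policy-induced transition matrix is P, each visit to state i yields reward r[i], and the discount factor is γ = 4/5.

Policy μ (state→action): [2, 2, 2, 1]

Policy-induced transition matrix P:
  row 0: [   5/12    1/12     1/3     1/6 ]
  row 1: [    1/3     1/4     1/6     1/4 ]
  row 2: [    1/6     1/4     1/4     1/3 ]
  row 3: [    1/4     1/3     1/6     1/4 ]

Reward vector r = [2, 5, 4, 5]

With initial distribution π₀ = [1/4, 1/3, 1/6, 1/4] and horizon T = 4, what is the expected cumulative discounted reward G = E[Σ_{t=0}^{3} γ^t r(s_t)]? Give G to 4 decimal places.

G = 11.6220

t=0: π = [0.2500, 0.3333, 0.1667, 0.2500], E[r] = 4.0833, γ^t·E[r] = 4.083333, running G = 4.083333
t=1: π = [0.3056, 0.2292, 0.2222, 0.2431], E[r] = 3.8611, γ^t·E[r] = 3.088889, running G = 7.172222
t=2: π = [0.3015, 0.2193, 0.2361, 0.2431], E[r] = 3.8594, γ^t·E[r] = 2.470000, running G = 9.642222
t=3: π = [0.2989, 0.2200, 0.2366, 0.2446], E[r] = 3.8668, γ^t·E[r] = 1.979827, running G = 11.622049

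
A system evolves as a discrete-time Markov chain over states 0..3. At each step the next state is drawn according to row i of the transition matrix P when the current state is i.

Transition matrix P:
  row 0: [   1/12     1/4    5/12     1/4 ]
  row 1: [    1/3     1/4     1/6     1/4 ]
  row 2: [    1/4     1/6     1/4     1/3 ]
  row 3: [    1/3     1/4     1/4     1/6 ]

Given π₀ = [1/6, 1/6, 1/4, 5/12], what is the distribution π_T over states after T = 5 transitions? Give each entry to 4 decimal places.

t=0: π = [0.1667, 0.1667, 0.2500, 0.4167]
t=1: π = [0.2708, 0.2292, 0.2639, 0.2361]
t=2: π = [0.2436, 0.2280, 0.2760, 0.2523]
t=3: π = [0.2494, 0.2270, 0.2716, 0.2520]
t=4: π = [0.2483, 0.2274, 0.2727, 0.2516]
t=5: π = [0.2485, 0.2273, 0.2724, 0.2518]

π = [0.2485, 0.2273, 0.2724, 0.2518]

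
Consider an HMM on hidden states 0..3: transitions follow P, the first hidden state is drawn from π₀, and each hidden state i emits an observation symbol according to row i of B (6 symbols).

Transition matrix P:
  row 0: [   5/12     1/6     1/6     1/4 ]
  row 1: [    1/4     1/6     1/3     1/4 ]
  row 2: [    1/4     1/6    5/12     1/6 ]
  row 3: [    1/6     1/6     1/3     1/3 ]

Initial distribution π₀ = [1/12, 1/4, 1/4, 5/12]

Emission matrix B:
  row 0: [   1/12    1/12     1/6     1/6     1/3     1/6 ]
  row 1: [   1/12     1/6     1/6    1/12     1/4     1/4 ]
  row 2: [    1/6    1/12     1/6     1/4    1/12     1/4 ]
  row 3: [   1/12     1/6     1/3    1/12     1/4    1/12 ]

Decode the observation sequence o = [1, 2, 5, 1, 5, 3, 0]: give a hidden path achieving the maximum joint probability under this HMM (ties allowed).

path = [3, 3, 2, 2, 2, 2, 2]

t=0: δ = [6.944e-03, 4.167e-02, 2.083e-02, 6.944e-02]  (obs o_0=1)
t=1: δ = [1.929e-03, 1.929e-03, 3.858e-03, 7.716e-03]  ψ = [3, 3, 3, 3]  (obs o_1=2)
t=2: δ = [2.143e-04, 3.215e-04, 6.430e-04, 2.143e-04]  ψ = [3, 3, 3, 3]  (obs o_2=5)
t=3: δ = [1.340e-05, 1.786e-05, 2.233e-05, 1.786e-05]  ψ = [2, 2, 2, 2]  (obs o_3=1)
t=4: δ = [9.303e-07, 9.303e-07, 2.326e-06, 4.961e-07]  ψ = [0, 2, 2, 3]  (obs o_4=5)
t=5: δ = [9.690e-08, 3.230e-08, 2.423e-07, 3.230e-08]  ψ = [2, 2, 2, 2]  (obs o_5=3)
t=6: δ = [5.047e-09, 3.365e-09, 1.682e-08, 3.365e-09]  ψ = [2, 2, 2, 2]  (obs o_6=0)
backtrack: best end state = 2; path = [3, 3, 2, 2, 2, 2, 2]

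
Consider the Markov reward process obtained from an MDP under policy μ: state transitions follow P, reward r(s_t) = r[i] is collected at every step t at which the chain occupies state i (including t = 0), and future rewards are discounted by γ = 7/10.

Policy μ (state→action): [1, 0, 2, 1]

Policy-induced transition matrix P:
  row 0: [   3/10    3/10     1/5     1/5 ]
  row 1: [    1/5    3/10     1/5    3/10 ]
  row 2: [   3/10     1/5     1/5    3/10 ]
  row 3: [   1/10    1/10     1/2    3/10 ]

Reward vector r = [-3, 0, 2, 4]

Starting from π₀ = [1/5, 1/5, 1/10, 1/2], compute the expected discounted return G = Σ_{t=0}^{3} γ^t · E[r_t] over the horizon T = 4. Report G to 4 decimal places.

t=0: π = [0.2000, 0.2000, 0.1000, 0.5000], E[r] = 1.6000, γ^t·E[r] = 1.600000, running G = 1.600000
t=1: π = [0.1800, 0.1900, 0.3500, 0.2800], E[r] = 1.2800, γ^t·E[r] = 0.896000, running G = 2.496000
t=2: π = [0.2250, 0.2090, 0.2840, 0.2820], E[r] = 1.0210, γ^t·E[r] = 0.500290, running G = 2.996290
t=3: π = [0.2227, 0.2152, 0.2846, 0.2775], E[r] = 1.0111, γ^t·E[r] = 0.346807, running G = 3.343097

G = 3.3431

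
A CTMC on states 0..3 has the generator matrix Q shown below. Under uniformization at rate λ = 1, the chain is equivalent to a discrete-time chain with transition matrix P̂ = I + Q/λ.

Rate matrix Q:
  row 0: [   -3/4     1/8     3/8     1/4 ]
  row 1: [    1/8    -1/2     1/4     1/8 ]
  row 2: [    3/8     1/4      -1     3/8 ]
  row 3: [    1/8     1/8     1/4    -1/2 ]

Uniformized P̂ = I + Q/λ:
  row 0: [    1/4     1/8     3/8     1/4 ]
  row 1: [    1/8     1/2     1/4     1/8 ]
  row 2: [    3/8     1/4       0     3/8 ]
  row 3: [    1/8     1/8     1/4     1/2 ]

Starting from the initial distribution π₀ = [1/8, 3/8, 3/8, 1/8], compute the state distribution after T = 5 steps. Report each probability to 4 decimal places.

t=0: π = [0.1250, 0.3750, 0.3750, 0.1250]
t=1: π = [0.2344, 0.3125, 0.1719, 0.2813]
t=2: π = [0.1973, 0.2637, 0.2363, 0.3027]
t=3: π = [0.2087, 0.2534, 0.2156, 0.3223]
t=4: π = [0.2050, 0.2470, 0.2222, 0.3258]
t=5: π = [0.2062, 0.2454, 0.2201, 0.3284]

π = [0.2062, 0.2454, 0.2201, 0.3284]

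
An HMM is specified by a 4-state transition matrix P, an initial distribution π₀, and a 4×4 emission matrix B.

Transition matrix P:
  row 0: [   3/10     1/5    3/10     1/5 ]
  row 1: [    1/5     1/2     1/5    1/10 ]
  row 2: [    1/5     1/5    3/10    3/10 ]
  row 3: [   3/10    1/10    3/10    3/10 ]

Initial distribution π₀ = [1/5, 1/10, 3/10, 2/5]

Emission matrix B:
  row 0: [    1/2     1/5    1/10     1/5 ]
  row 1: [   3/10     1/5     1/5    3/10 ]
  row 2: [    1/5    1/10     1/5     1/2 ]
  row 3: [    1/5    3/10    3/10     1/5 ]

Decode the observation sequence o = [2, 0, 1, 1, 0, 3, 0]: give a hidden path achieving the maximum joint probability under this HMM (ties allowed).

t=0: δ = [2.000e-02, 2.000e-02, 6.000e-02, 1.200e-01]  (obs o_0=2)
t=1: δ = [1.800e-02, 3.600e-03, 7.200e-03, 7.200e-03]  ψ = [3, 2, 3, 3]  (obs o_1=0)
t=2: δ = [1.080e-03, 7.200e-04, 5.400e-04, 1.080e-03]  ψ = [0, 0, 0, 0]  (obs o_2=1)
t=3: δ = [6.480e-05, 7.200e-05, 3.240e-05, 9.720e-05]  ψ = [0, 1, 0, 3]  (obs o_3=1)
t=4: δ = [1.458e-05, 1.080e-05, 5.832e-06, 5.832e-06]  ψ = [3, 1, 3, 3]  (obs o_4=0)
t=5: δ = [8.748e-07, 1.620e-06, 2.187e-06, 5.832e-07]  ψ = [0, 1, 0, 0]  (obs o_5=3)
t=6: δ = [2.187e-07, 2.430e-07, 1.312e-07, 1.312e-07]  ψ = [2, 1, 2, 2]  (obs o_6=0)
backtrack: best end state = 1; path = [3, 0, 1, 1, 1, 1, 1]

path = [3, 0, 1, 1, 1, 1, 1]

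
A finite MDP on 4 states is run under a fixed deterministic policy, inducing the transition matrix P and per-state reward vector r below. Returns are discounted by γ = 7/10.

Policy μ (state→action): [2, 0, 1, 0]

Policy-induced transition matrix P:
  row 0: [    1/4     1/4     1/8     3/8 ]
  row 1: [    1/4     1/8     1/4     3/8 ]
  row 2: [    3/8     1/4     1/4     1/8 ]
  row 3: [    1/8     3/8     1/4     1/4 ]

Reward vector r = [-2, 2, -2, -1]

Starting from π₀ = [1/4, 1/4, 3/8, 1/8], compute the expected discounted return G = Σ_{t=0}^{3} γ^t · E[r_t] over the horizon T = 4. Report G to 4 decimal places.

G = -2.0139

t=0: π = [0.2500, 0.2500, 0.3750, 0.1250], E[r] = -0.8750, γ^t·E[r] = -0.875000, running G = -0.875000
t=1: π = [0.2813, 0.2344, 0.2188, 0.2656], E[r] = -0.7969, γ^t·E[r] = -0.557813, running G = -1.432813
t=2: π = [0.2441, 0.2539, 0.2148, 0.2871], E[r] = -0.6973, γ^t·E[r] = -0.341660, running G = -1.774473
t=3: π = [0.2410, 0.2542, 0.2195, 0.2854], E[r] = -0.6980, γ^t·E[r] = -0.239413, running G = -2.013886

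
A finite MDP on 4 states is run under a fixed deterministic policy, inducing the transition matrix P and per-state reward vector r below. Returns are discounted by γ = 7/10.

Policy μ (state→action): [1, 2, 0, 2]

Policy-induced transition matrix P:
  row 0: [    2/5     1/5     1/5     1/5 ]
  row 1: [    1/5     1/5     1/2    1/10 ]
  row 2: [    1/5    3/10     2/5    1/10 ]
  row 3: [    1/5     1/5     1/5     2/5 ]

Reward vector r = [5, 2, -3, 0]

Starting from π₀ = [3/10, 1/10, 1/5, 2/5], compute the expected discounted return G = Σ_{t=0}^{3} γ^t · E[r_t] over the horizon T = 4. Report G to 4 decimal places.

G = 2.3673

t=0: π = [0.3000, 0.1000, 0.2000, 0.4000], E[r] = 1.1000, γ^t·E[r] = 1.100000, running G = 1.100000
t=1: π = [0.2600, 0.2200, 0.2700, 0.2500], E[r] = 0.9300, γ^t·E[r] = 0.651000, running G = 1.751000
t=2: π = [0.2520, 0.2270, 0.3200, 0.2010], E[r] = 0.7540, γ^t·E[r] = 0.369460, running G = 2.120460
t=3: π = [0.2504, 0.2320, 0.3321, 0.1855], E[r] = 0.7197, γ^t·E[r] = 0.246857, running G = 2.367317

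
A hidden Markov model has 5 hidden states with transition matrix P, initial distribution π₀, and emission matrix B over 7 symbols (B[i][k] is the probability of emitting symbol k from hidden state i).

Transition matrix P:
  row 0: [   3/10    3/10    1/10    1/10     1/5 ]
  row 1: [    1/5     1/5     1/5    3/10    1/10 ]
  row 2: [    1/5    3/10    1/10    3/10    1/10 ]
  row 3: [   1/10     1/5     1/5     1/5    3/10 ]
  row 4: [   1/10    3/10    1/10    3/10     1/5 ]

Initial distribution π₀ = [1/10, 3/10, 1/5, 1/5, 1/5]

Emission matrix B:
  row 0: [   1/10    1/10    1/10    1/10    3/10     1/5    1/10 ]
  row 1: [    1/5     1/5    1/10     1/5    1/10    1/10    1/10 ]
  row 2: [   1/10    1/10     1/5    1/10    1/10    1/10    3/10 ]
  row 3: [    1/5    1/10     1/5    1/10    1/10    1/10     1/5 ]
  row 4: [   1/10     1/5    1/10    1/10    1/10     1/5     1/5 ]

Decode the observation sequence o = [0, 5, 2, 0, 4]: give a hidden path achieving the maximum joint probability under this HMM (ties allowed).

t=0: δ = [1.000e-02, 6.000e-02, 2.000e-02, 4.000e-02, 2.000e-02]  (obs o_0=0)
t=1: δ = [2.400e-03, 1.200e-03, 1.200e-03, 1.800e-03, 2.400e-03]  ψ = [1, 1, 1, 1, 3]  (obs o_1=5)
t=2: δ = [7.200e-05, 7.200e-05, 7.200e-05, 1.440e-04, 5.400e-05]  ψ = [0, 0, 3, 4, 3]  (obs o_2=2)
t=3: δ = [2.160e-06, 5.760e-06, 2.880e-06, 5.760e-06, 4.320e-06]  ψ = [0, 3, 3, 3, 3]  (obs o_3=0)
t=4: δ = [3.456e-07, 1.296e-07, 1.152e-07, 1.728e-07, 1.728e-07]  ψ = [1, 4, 1, 1, 3]  (obs o_4=4)
backtrack: best end state = 0; path = [3, 4, 3, 1, 0]

path = [3, 4, 3, 1, 0]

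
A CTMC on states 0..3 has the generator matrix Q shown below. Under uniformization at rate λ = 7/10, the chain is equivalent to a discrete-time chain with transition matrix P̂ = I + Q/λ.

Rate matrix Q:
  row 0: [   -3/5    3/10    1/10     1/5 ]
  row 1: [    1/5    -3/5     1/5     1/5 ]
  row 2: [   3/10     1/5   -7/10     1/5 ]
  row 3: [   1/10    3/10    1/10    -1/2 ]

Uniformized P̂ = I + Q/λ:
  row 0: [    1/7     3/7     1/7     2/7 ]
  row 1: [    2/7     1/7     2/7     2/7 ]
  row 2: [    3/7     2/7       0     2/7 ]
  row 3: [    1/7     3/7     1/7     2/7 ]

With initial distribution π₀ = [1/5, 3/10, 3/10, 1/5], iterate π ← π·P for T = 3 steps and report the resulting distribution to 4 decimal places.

π = [0.2362, 0.3128, 0.1653, 0.2857]

t=0: π = [0.2000, 0.3000, 0.3000, 0.2000]
t=1: π = [0.2714, 0.3000, 0.1429, 0.2857]
t=2: π = [0.2265, 0.3224, 0.1653, 0.2857]
t=3: π = [0.2362, 0.3128, 0.1653, 0.2857]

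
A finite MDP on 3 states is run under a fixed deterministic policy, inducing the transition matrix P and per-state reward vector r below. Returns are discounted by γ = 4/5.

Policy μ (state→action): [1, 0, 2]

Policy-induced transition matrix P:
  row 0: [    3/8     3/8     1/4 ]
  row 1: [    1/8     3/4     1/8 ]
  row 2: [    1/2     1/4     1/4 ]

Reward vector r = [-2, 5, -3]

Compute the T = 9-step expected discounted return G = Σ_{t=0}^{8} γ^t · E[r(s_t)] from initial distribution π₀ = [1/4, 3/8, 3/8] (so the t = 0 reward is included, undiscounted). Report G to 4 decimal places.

G = 5.3164

t=0: π = [0.2500, 0.3750, 0.3750], E[r] = 0.2500, γ^t·E[r] = 0.250000, running G = 0.250000
t=1: π = [0.3281, 0.4688, 0.2031], E[r] = 1.0781, γ^t·E[r] = 0.862500, running G = 1.112500
t=2: π = [0.2832, 0.5254, 0.1914], E[r] = 1.4863, γ^t·E[r] = 0.951250, running G = 2.063750
t=3: π = [0.2676, 0.5481, 0.1843], E[r] = 1.6523, γ^t·E[r] = 0.846000, running G = 2.909750
t=4: π = [0.2610, 0.5575, 0.1815], E[r] = 1.7210, γ^t·E[r] = 0.704913, running G = 3.614663
t=5: π = [0.2583, 0.5614, 0.1803], E[r] = 1.7493, γ^t·E[r] = 0.573214, running G = 4.187876
t=6: π = [0.2572, 0.5630, 0.1798], E[r] = 1.7610, γ^t·E[r] = 0.461637, running G = 4.649514
t=7: π = [0.2567, 0.5636, 0.1796], E[r] = 1.7658, γ^t·E[r] = 0.370323, running G = 5.019836
t=8: π = [0.2565, 0.5639, 0.1795], E[r] = 1.7678, γ^t·E[r] = 0.296592, running G = 5.316428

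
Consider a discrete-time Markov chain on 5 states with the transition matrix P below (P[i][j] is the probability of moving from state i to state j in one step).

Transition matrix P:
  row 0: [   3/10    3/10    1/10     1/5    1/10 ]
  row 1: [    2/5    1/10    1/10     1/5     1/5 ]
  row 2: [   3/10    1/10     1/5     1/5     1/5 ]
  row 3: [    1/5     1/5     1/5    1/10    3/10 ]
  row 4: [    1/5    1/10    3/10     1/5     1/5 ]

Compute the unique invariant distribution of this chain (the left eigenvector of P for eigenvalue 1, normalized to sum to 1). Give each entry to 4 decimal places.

Balance equations π_j = Σ_i π_i·P[i][j]:
  π_0 = 3/10·π_0 + 2/5·π_1 + 3/10·π_2 + 1/5·π_3 + 1/5·π_4
  π_1 = 3/10·π_0 + 1/10·π_1 + 1/10·π_2 + 1/5·π_3 + 1/10·π_4
  π_2 = 1/10·π_0 + 1/10·π_1 + 1/5·π_2 + 1/5·π_3 + 3/10·π_4
  π_3 = 1/5·π_0 + 1/5·π_1 + 1/5·π_2 + 1/10·π_3 + 1/5·π_4
  normalize: π_0 + π_1 + π_2 + π_3 + π_4 = 1
Solving the linear system gives exactly π = [299/1067, 169/970, 926/5335, 2/11, 2029/10670].

π = [0.2802, 0.1742, 0.1736, 0.1818, 0.1902]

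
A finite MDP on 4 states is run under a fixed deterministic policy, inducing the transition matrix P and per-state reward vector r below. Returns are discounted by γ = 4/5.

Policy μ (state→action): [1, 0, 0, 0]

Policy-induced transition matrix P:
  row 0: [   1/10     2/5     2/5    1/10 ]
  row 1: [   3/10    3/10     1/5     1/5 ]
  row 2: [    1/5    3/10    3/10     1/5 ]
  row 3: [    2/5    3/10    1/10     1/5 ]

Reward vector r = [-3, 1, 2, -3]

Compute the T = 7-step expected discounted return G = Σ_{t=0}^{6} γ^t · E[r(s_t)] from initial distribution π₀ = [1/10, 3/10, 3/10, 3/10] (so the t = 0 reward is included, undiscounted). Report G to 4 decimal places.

G = -1.7129

t=0: π = [0.1000, 0.3000, 0.3000, 0.3000], E[r] = -0.3000, γ^t·E[r] = -0.300000, running G = -0.300000
t=1: π = [0.2800, 0.3100, 0.2200, 0.1900], E[r] = -0.6600, γ^t·E[r] = -0.528000, running G = -0.828000
t=2: π = [0.2410, 0.3280, 0.2590, 0.1720], E[r] = -0.3930, γ^t·E[r] = -0.251520, running G = -1.079520
t=3: π = [0.2431, 0.3241, 0.2569, 0.1759], E[r] = -0.4191, γ^t·E[r] = -0.214579, running G = -1.294099
t=4: π = [0.2433, 0.3243, 0.2567, 0.1757], E[r] = -0.4192, γ^t·E[r] = -0.171688, running G = -1.465787
t=5: π = [0.2432, 0.3243, 0.2568, 0.1757], E[r] = -0.4189, γ^t·E[r] = -0.137263, running G = -1.603050
t=6: π = [0.2432, 0.3243, 0.2568, 0.1757], E[r] = -0.4189, γ^t·E[r] = -0.109817, running G = -1.712867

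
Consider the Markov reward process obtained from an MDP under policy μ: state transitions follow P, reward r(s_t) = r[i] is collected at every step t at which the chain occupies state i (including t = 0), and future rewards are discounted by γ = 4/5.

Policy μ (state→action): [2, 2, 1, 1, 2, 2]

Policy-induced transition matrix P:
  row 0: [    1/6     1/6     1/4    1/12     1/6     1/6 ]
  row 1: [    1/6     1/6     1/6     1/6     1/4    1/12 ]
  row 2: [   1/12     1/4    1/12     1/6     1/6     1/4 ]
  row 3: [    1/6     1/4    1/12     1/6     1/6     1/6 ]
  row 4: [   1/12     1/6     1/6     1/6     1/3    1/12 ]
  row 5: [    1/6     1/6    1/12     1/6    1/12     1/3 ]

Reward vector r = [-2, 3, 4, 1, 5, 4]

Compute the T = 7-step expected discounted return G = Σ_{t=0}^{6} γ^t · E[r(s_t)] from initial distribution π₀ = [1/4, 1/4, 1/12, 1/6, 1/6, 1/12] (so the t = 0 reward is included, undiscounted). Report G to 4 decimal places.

t=0: π = [0.2500, 0.2500, 0.0833, 0.1667, 0.1667, 0.0833], E[r] = 1.9167, γ^t·E[r] = 1.916667, running G = 1.916667
t=1: π = [0.1458, 0.1875, 0.1597, 0.1458, 0.2083, 0.1528], E[r] = 2.7083, γ^t·E[r] = 2.166667, running G = 4.083333
t=2: π = [0.1360, 0.1921, 0.1406, 0.1545, 0.2043, 0.1725], E[r] = 2.7326, γ^t·E[r] = 1.748889, running G = 5.832222
t=3: π = [0.1379, 0.1913, 0.1390, 0.1553, 0.2024, 0.1741], E[r] = 2.7175, γ^t·E[r] = 1.391383, running G = 7.223605
t=4: π = [0.1382, 0.1912, 0.1391, 0.1552, 0.2018, 0.1745], E[r] = 2.7158, γ^t·E[r] = 1.112392, running G = 8.335997
t=5: π = [0.1383, 0.1912, 0.1391, 0.1551, 0.2017, 0.1746], E[r] = 2.7155, γ^t·E[r] = 0.889826, running G = 9.225823
t=6: π = [0.1383, 0.1912, 0.1391, 0.1551, 0.2017, 0.1746], E[r] = 2.7155, γ^t·E[r] = 0.711839, running G = 9.937662

G = 9.9377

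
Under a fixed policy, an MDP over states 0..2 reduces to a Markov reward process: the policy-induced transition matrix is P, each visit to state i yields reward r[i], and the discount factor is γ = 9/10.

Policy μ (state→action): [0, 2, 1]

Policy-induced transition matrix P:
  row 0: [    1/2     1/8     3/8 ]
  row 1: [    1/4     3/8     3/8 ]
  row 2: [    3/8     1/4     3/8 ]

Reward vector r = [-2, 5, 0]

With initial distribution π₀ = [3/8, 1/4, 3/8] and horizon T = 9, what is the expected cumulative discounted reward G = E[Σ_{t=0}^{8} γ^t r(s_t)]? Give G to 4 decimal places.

t=0: π = [0.3750, 0.2500, 0.3750], E[r] = 0.5000, γ^t·E[r] = 0.500000, running G = 0.500000
t=1: π = [0.3906, 0.2344, 0.3750], E[r] = 0.3906, γ^t·E[r] = 0.351563, running G = 0.851563
t=2: π = [0.3945, 0.2305, 0.3750], E[r] = 0.3633, γ^t·E[r] = 0.294258, running G = 1.145820
t=3: π = [0.3955, 0.2295, 0.3750], E[r] = 0.3564, γ^t·E[r] = 0.259849, running G = 1.405669
t=4: π = [0.3958, 0.2292, 0.3750], E[r] = 0.3547, γ^t·E[r] = 0.232743, running G = 1.638411
t=5: π = [0.3958, 0.2292, 0.3750], E[r] = 0.3543, γ^t·E[r] = 0.209216, running G = 1.847627
t=6: π = [0.3958, 0.2292, 0.3750], E[r] = 0.3542, γ^t·E[r] = 0.188238, running G = 2.035865
t=7: π = [0.3958, 0.2292, 0.3750], E[r] = 0.3542, γ^t·E[r] = 0.169401, running G = 2.205266
t=8: π = [0.3958, 0.2292, 0.3750], E[r] = 0.3542, γ^t·E[r] = 0.152458, running G = 2.357724

G = 2.3577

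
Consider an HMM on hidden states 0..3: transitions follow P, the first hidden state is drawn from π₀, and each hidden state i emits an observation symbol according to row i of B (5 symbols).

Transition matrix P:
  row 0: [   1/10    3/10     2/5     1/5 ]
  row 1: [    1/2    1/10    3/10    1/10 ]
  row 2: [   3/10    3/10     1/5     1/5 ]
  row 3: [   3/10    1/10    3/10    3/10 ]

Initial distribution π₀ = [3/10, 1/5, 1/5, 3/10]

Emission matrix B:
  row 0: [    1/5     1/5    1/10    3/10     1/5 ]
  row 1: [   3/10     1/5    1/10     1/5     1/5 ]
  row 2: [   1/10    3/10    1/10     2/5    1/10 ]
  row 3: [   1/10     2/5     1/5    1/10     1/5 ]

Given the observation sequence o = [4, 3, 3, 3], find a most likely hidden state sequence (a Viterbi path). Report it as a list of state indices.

path = [0, 2, 0, 2]

t=0: δ = [6.000e-02, 4.000e-02, 2.000e-02, 6.000e-02]  (obs o_0=4)
t=1: δ = [6.000e-03, 3.600e-03, 9.600e-03, 1.800e-03]  ψ = [1, 0, 0, 3]  (obs o_1=3)
t=2: δ = [8.640e-04, 5.760e-04, 9.600e-04, 1.920e-04]  ψ = [2, 2, 0, 2]  (obs o_2=3)
t=3: δ = [8.640e-05, 5.760e-05, 1.382e-04, 1.920e-05]  ψ = [1, 2, 0, 2]  (obs o_3=3)
backtrack: best end state = 2; path = [0, 2, 0, 2]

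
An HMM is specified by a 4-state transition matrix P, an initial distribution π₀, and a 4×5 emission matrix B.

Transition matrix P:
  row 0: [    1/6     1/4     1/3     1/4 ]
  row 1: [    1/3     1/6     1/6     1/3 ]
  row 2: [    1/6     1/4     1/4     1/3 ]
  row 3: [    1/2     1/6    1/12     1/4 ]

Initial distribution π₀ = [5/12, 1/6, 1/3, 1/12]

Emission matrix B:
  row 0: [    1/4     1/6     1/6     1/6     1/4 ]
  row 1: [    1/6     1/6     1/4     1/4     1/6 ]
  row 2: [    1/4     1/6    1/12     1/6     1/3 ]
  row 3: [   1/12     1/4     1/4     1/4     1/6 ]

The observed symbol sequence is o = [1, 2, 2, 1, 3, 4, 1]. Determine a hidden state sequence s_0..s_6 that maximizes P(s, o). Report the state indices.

path = [2, 3, 0, 3, 0, 2, 3]

t=0: δ = [6.944e-02, 2.778e-02, 5.556e-02, 2.083e-02]  (obs o_0=1)
t=1: δ = [1.929e-03, 4.340e-03, 1.929e-03, 4.630e-03]  ψ = [0, 0, 0, 2]  (obs o_1=2)
t=2: δ = [3.858e-04, 1.929e-04, 6.028e-05, 3.617e-04]  ψ = [3, 3, 1, 1]  (obs o_2=2)
t=3: δ = [3.014e-05, 1.608e-05, 2.143e-05, 2.411e-05]  ψ = [3, 0, 0, 0]  (obs o_3=1)
t=4: δ = [2.009e-06, 1.884e-06, 1.674e-06, 1.884e-06]  ψ = [3, 0, 0, 0]  (obs o_4=3)
t=5: δ = [2.355e-07, 8.372e-08, 2.233e-07, 1.047e-07]  ψ = [3, 0, 0, 1]  (obs o_5=4)
t=6: δ = [8.721e-09, 9.811e-09, 1.308e-08, 1.861e-08]  ψ = [3, 0, 0, 2]  (obs o_6=1)
backtrack: best end state = 3; path = [2, 3, 0, 3, 0, 2, 3]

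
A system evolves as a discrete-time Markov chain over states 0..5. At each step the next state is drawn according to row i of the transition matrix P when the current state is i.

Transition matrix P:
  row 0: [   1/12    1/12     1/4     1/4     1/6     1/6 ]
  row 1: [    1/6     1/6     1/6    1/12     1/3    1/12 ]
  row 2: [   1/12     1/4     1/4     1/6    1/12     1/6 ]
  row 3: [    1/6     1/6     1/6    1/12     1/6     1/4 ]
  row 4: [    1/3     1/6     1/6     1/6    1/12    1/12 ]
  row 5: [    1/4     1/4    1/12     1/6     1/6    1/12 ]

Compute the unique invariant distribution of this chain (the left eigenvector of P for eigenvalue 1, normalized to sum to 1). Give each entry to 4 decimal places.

π = [0.1760, 0.1790, 0.1852, 0.1536, 0.1671, 0.1390]

Balance equations π_j = Σ_i π_i·P[i][j]:
  π_0 = 1/12·π_0 + 1/6·π_1 + 1/12·π_2 + 1/6·π_3 + 1/3·π_4 + 1/4·π_5
  π_1 = 1/12·π_0 + 1/6·π_1 + 1/4·π_2 + 1/6·π_3 + 1/6·π_4 + 1/4·π_5
  π_2 = 1/4·π_0 + 1/6·π_1 + 1/4·π_2 + 1/6·π_3 + 1/6·π_4 + 1/12·π_5
  π_3 = 1/4·π_0 + 1/12·π_1 + 1/6·π_2 + 1/12·π_3 + 1/6·π_4 + 1/6·π_5
  π_4 = 1/6·π_0 + 1/3·π_1 + 1/12·π_2 + 1/6·π_3 + 1/12·π_4 + 1/6·π_5
  normalize: π_0 + π_1 + π_2 + π_3 + π_4 + π_5 = 1
Solving the linear system gives exactly π = [1171/6653, 1191/6653, 1232/6653, 1022/6653, 1112/6653, 925/6653].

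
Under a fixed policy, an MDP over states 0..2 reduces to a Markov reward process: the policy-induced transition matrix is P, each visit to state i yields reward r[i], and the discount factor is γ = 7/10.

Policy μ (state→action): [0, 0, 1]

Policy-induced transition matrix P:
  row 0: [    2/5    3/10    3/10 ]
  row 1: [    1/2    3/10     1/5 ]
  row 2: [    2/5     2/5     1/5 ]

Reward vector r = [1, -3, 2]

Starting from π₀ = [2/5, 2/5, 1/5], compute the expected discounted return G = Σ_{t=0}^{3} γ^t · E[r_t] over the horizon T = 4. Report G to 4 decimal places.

G = -0.4721

t=0: π = [0.4000, 0.4000, 0.2000], E[r] = -0.4000, γ^t·E[r] = -0.400000, running G = -0.400000
t=1: π = [0.4400, 0.3200, 0.2400], E[r] = -0.0400, γ^t·E[r] = -0.028000, running G = -0.428000
t=2: π = [0.4320, 0.3240, 0.2440], E[r] = -0.0520, γ^t·E[r] = -0.025480, running G = -0.453480
t=3: π = [0.4324, 0.3244, 0.2432], E[r] = -0.0544, γ^t·E[r] = -0.018659, running G = -0.472139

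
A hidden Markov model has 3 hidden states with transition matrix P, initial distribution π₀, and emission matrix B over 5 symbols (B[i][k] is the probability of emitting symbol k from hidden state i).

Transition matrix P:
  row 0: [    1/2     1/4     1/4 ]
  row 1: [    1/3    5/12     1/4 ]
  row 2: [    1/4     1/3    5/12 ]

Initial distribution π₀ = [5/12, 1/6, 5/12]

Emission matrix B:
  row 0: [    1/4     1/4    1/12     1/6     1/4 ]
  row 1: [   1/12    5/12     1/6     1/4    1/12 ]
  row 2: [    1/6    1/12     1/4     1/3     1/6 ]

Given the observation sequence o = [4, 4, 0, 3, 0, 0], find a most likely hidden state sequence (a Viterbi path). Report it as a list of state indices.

t=0: δ = [1.042e-01, 1.389e-02, 6.944e-02]  (obs o_0=4)
t=1: δ = [1.302e-02, 2.170e-03, 4.823e-03]  ψ = [0, 0, 2]  (obs o_1=4)
t=2: δ = [1.628e-03, 2.713e-04, 5.425e-04]  ψ = [0, 0, 0]  (obs o_2=0)
t=3: δ = [1.356e-04, 1.017e-04, 1.356e-04]  ψ = [0, 0, 0]  (obs o_3=3)
t=4: δ = [1.695e-05, 3.768e-06, 9.419e-06]  ψ = [0, 2, 2]  (obs o_4=0)
t=5: δ = [2.119e-06, 3.532e-07, 7.064e-07]  ψ = [0, 0, 0]  (obs o_5=0)
backtrack: best end state = 0; path = [0, 0, 0, 0, 0, 0]

path = [0, 0, 0, 0, 0, 0]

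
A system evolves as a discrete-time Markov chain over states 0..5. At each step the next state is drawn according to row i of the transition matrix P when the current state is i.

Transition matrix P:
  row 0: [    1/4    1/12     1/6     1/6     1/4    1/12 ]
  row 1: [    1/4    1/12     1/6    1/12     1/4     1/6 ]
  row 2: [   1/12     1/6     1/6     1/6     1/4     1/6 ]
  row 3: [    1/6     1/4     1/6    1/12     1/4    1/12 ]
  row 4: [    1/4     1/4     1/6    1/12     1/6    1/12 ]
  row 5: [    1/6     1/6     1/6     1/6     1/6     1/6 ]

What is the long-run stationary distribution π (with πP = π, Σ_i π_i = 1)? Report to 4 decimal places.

Balance equations π_j = Σ_i π_i·P[i][j]:
  π_0 = 1/4·π_0 + 1/4·π_1 + 1/12·π_2 + 1/6·π_3 + 1/4·π_4 + 1/6·π_5
  π_1 = 1/12·π_0 + 1/12·π_1 + 1/6·π_2 + 1/4·π_3 + 1/4·π_4 + 1/6·π_5
  π_2 = 1/6·π_0 + 1/6·π_1 + 1/6·π_2 + 1/6·π_3 + 1/6·π_4 + 1/6·π_5
  π_3 = 1/6·π_0 + 1/12·π_1 + 1/6·π_2 + 1/12·π_3 + 1/12·π_4 + 1/6·π_5
  π_4 = 1/4·π_0 + 1/4·π_1 + 1/4·π_2 + 1/4·π_3 + 1/6·π_4 + 1/6·π_5
  normalize: π_0 + π_1 + π_2 + π_3 + π_4 + π_5 = 1
Solving the linear system gives exactly π = [1510/7483, 1234/7483, 1/6, 5573/44898, 9943/44898, 5435/44898].

π = [0.2018, 0.1649, 0.1667, 0.1241, 0.2215, 0.1211]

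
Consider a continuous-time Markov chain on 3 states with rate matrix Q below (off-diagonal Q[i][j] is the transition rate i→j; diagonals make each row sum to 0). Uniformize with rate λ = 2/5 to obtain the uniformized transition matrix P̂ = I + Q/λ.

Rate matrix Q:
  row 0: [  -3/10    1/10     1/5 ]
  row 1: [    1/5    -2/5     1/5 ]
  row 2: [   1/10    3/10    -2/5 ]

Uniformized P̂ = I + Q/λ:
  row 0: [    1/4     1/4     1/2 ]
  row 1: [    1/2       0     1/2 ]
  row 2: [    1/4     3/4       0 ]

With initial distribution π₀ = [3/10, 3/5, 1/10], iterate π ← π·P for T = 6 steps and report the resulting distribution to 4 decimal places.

t=0: π = [0.3000, 0.6000, 0.1000]
t=1: π = [0.4000, 0.1500, 0.4500]
t=2: π = [0.2875, 0.4375, 0.2750]
t=3: π = [0.3594, 0.2781, 0.3625]
t=4: π = [0.3195, 0.3617, 0.3188]
t=5: π = [0.3404, 0.3189, 0.3406]
t=6: π = [0.3297, 0.3406, 0.3297]

π = [0.3297, 0.3406, 0.3297]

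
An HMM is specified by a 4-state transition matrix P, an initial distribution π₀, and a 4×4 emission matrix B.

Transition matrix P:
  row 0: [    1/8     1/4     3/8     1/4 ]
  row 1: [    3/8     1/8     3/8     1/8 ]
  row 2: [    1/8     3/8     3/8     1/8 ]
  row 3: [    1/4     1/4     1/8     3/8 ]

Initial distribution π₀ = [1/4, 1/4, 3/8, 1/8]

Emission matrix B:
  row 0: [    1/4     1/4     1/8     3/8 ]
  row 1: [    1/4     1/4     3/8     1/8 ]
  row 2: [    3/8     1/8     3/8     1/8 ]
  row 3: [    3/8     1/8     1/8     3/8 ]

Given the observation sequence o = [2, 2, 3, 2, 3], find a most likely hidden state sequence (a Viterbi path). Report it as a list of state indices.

t=0: δ = [3.125e-02, 9.375e-02, 1.406e-01, 1.562e-02]  (obs o_0=2)
t=1: δ = [4.395e-03, 1.978e-02, 1.978e-02, 2.197e-03]  ψ = [1, 2, 2, 2]  (obs o_1=2)
t=2: δ = [2.781e-03, 9.270e-04, 9.270e-04, 9.270e-04]  ψ = [1, 2, 1, 1]  (obs o_2=3)
t=3: δ = [4.345e-05, 2.607e-04, 3.911e-04, 8.690e-05]  ψ = [0, 0, 0, 0]  (obs o_3=2)
t=4: δ = [3.666e-05, 1.833e-05, 1.833e-05, 1.833e-05]  ψ = [1, 2, 2, 2]  (obs o_4=3)
backtrack: best end state = 0; path = [2, 1, 0, 1, 0]

path = [2, 1, 0, 1, 0]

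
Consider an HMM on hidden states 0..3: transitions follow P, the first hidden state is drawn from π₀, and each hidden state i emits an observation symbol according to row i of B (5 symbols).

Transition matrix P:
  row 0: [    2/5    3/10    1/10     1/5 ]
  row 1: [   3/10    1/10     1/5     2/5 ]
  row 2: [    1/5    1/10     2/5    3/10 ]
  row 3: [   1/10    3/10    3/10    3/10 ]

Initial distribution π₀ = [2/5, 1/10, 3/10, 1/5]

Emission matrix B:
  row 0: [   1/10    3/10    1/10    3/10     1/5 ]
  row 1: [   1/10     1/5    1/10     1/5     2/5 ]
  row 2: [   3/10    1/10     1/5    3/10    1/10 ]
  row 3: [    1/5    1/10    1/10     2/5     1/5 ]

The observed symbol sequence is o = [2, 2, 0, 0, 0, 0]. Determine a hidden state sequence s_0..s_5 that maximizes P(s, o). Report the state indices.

t=0: δ = [4.000e-02, 1.000e-02, 6.000e-02, 2.000e-02]  (obs o_0=2)
t=1: δ = [1.600e-03, 1.200e-03, 4.800e-03, 1.800e-03]  ψ = [0, 0, 2, 2]  (obs o_1=2)
t=2: δ = [9.600e-05, 5.400e-05, 5.760e-04, 2.880e-04]  ψ = [2, 3, 2, 2]  (obs o_2=0)
t=3: δ = [1.152e-05, 8.640e-06, 6.912e-05, 3.456e-05]  ψ = [2, 3, 2, 2]  (obs o_3=0)
t=4: δ = [1.382e-06, 1.037e-06, 8.294e-06, 4.147e-06]  ψ = [2, 3, 2, 2]  (obs o_4=0)
t=5: δ = [1.659e-07, 1.244e-07, 9.953e-07, 4.977e-07]  ψ = [2, 3, 2, 2]  (obs o_5=0)
backtrack: best end state = 2; path = [2, 2, 2, 2, 2, 2]

path = [2, 2, 2, 2, 2, 2]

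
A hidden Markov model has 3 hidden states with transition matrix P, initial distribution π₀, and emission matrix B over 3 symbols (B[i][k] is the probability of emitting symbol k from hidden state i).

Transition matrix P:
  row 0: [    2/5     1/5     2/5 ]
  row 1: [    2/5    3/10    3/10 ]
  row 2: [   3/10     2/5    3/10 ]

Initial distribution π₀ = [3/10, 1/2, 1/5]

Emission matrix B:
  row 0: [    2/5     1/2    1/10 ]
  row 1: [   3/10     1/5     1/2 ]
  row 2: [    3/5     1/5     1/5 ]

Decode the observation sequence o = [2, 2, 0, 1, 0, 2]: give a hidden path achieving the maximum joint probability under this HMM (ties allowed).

t=0: δ = [3.000e-02, 2.500e-01, 4.000e-02]  (obs o_0=2)
t=1: δ = [1.000e-02, 3.750e-02, 1.500e-02]  ψ = [1, 1, 1]  (obs o_1=2)
t=2: δ = [6.000e-03, 3.375e-03, 6.750e-03]  ψ = [1, 1, 1]  (obs o_2=0)
t=3: δ = [1.200e-03, 5.400e-04, 4.800e-04]  ψ = [0, 2, 0]  (obs o_3=1)
t=4: δ = [1.920e-04, 7.200e-05, 2.880e-04]  ψ = [0, 0, 0]  (obs o_4=0)
t=5: δ = [8.640e-06, 5.760e-05, 1.728e-05]  ψ = [2, 2, 2]  (obs o_5=2)
backtrack: best end state = 1; path = [1, 1, 0, 0, 2, 1]

path = [1, 1, 0, 0, 2, 1]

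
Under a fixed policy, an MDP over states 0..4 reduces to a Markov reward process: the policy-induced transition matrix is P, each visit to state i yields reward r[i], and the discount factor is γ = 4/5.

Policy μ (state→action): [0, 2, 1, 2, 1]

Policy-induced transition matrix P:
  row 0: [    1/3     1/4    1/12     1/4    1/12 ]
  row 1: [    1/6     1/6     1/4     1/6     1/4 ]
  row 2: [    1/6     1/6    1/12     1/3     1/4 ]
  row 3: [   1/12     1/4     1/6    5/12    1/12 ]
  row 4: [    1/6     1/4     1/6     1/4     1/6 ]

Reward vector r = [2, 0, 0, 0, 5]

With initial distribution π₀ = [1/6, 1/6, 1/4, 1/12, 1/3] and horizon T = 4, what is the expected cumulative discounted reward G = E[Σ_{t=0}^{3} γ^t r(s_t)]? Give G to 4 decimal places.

G = 4.3379

t=0: π = [0.1667, 0.1667, 0.2500, 0.0833, 0.3333], E[r] = 2.0000, γ^t·E[r] = 2.000000, running G = 2.000000
t=1: π = [0.1875, 0.2153, 0.1458, 0.2708, 0.1806], E[r] = 1.2778, γ^t·E[r] = 1.022222, running G = 3.022222
t=2: π = [0.1753, 0.2199, 0.1568, 0.2894, 0.1586], E[r] = 1.1435, γ^t·E[r] = 0.731852, running G = 3.754074
t=3: π = [0.1718, 0.2186, 0.1573, 0.2930, 0.1593], E[r] = 1.1402, γ^t·E[r] = 0.583802, running G = 4.337877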